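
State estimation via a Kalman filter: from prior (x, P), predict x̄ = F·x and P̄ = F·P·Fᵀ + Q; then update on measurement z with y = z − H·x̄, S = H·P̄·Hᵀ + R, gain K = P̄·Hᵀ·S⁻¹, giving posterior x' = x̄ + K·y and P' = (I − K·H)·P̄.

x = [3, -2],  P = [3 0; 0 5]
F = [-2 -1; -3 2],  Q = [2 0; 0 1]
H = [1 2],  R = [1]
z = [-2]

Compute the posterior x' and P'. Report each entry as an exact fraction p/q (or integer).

x' = [1/61, -65/61]
P' = [3411/244 -422/61; -422/61 224/61]

x̄ = F·x = [-4, -13]
P̄ = F·P·Fᵀ + Q = [19 8; 8 48]
y = z − H·x̄ = [28]
S = H·P̄·Hᵀ + R = [244]
K = P̄·Hᵀ·S⁻¹ = [35/244; 26/61]
x' = x̄ + K·y = [1/61, -65/61]
P' = (I − K·H)·P̄ = [3411/244 -422/61; -422/61 224/61]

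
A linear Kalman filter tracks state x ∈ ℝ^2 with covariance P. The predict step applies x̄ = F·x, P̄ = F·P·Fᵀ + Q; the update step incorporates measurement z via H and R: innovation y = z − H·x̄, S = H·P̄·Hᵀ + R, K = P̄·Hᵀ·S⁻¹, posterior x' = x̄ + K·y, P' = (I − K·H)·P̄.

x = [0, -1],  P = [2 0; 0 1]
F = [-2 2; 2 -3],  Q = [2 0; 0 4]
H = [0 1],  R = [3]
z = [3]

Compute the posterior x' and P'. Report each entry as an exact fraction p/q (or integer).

x̄ = F·x = [-2, 3]
P̄ = F·P·Fᵀ + Q = [14 -14; -14 21]
y = z − H·x̄ = [0]
S = H·P̄·Hᵀ + R = [24]
K = P̄·Hᵀ·S⁻¹ = [-7/12; 7/8]
x' = x̄ + K·y = [-2, 3]
P' = (I − K·H)·P̄ = [35/6 -7/4; -7/4 21/8]

x' = [-2, 3]
P' = [35/6 -7/4; -7/4 21/8]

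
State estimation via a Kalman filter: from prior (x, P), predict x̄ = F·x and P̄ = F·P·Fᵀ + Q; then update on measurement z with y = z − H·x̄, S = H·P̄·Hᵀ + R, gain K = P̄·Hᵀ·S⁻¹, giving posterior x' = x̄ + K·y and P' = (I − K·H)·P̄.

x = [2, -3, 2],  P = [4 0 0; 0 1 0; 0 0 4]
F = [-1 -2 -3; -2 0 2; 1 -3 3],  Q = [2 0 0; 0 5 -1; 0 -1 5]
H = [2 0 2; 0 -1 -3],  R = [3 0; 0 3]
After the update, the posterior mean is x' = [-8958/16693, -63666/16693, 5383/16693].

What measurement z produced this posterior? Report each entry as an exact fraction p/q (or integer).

z = [-1, 3]

x̄ = F·x = [-2, 0, 17]
P̄ = F·P·Fᵀ + Q = [46 -16 -34; -16 37 15; -34 15 54]
S = H·P̄·Hᵀ + R = [131 -118; -118 616]
K = P̄·Hᵀ·S⁻¹ = [7177/16693 9145/33386; -2727/16693 -5489/33386; 1877/33386 -18467/66772]
x' − x̄ = [24428/16693, -63666/16693, -278398/16693] = K·y
y = (KᵀK)⁻¹·Kᵀ·(x' − x̄) = [-31, 54]
z = y + H·x̄ = [-31, 54] + [30, -51] = [-1, 3]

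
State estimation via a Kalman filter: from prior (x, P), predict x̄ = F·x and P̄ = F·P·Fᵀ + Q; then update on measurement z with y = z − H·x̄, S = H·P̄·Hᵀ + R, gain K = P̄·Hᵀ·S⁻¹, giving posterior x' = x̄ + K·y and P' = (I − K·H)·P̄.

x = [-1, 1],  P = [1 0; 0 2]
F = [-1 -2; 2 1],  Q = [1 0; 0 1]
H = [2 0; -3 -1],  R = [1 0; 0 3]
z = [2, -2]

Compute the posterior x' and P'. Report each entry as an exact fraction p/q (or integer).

x̄ = F·x = [-1, -1]
P̄ = F·P·Fᵀ + Q = [10 -6; -6 7]
y = z − H·x̄ = [4, -6]
S = H·P̄·Hᵀ + R = [41 -48; -48 64]
K = P̄·Hᵀ·S⁻¹ = [2/5 -3/40; -3/4 -25/64]
x' = x̄ + K·y = [21/20, -53/32]
P' = (I − K·H)·P̄ = [1/5 -3/8; -3/8 147/64]

x' = [21/20, -53/32]
P' = [1/5 -3/8; -3/8 147/64]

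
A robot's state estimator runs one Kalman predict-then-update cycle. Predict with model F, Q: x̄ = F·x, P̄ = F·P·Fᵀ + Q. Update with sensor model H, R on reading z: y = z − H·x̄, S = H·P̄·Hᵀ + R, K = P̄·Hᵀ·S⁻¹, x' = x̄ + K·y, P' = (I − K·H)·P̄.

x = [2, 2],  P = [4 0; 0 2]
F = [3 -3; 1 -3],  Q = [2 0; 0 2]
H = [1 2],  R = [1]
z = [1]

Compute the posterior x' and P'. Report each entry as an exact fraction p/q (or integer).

x' = [348/91, -10/7]
P' = [1832/273 -22/7; -22/7 12/7]

x̄ = F·x = [0, -4]
P̄ = F·P·Fᵀ + Q = [56 30; 30 24]
y = z − H·x̄ = [9]
S = H·P̄·Hᵀ + R = [273]
K = P̄·Hᵀ·S⁻¹ = [116/273; 2/7]
x' = x̄ + K·y = [348/91, -10/7]
P' = (I − K·H)·P̄ = [1832/273 -22/7; -22/7 12/7]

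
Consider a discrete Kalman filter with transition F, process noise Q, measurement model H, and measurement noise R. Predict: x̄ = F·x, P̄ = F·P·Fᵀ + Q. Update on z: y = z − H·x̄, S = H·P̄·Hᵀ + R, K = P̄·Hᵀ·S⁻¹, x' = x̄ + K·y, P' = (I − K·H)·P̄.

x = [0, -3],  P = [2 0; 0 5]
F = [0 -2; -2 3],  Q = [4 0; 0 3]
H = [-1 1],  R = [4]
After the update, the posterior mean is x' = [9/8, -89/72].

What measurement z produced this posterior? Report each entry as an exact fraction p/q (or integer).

x̄ = F·x = [6, -9]
P̄ = F·P·Fᵀ + Q = [24 -30; -30 56]
S = H·P̄·Hᵀ + R = [144]
K = P̄·Hᵀ·S⁻¹ = [-3/8; 43/72]
x' − x̄ = [-39/8, 559/72] = K·y
y = (KᵀK)⁻¹·Kᵀ·(x' − x̄) = [13]
z = y + H·x̄ = [13] + [-15] = [-2]

z = [-2]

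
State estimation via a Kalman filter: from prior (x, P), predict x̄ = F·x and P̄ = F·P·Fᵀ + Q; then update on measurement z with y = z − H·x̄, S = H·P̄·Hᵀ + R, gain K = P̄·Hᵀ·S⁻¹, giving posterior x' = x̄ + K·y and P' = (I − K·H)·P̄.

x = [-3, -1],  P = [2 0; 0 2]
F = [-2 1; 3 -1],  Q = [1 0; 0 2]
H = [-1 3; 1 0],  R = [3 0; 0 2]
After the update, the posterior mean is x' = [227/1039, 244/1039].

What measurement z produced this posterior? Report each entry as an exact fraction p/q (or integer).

x̄ = F·x = [5, -8]
P̄ = F·P·Fᵀ + Q = [11 -14; -14 22]
S = H·P̄·Hᵀ + R = [296 -53; -53 13]
K = P̄·Hᵀ·S⁻¹ = [-106/1039 447/1039; 298/1039 96/1039]
x' − x̄ = [-4968/1039, 8556/1039] = K·y
y = (KᵀK)⁻¹·Kᵀ·(x' − x̄) = [30, -4]
z = y + H·x̄ = [30, -4] + [-29, 5] = [1, 1]

z = [1, 1]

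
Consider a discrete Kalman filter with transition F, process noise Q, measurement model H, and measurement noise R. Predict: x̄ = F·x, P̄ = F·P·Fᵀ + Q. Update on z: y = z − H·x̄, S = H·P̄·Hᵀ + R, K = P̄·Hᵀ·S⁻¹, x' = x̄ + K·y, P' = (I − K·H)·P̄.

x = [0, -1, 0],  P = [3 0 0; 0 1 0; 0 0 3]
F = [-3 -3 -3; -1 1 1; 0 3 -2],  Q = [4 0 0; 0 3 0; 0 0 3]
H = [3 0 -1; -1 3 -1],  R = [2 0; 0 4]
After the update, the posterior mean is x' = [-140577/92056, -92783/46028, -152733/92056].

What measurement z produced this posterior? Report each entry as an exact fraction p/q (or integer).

x̄ = F·x = [3, -1, -3]
P̄ = F·P·Fᵀ + Q = [67 -3 9; -3 10 -3; 9 -3 24]
S = H·P̄·Hᵀ + R = [575 -213; -213 239]
K = P̄·Hᵀ·S⁻¹ = [27783/92056 -7979/92056; 3117/46028 9711/46028; -8229/92056 -23511/92056]
x' − x̄ = [-416745/92056, -46755/46028, 123435/92056] = K·y
y = (KᵀK)⁻¹·Kᵀ·(x' − x̄) = [-15, 0]
z = y + H·x̄ = [-15, 0] + [12, -3] = [-3, -3]

z = [-3, -3]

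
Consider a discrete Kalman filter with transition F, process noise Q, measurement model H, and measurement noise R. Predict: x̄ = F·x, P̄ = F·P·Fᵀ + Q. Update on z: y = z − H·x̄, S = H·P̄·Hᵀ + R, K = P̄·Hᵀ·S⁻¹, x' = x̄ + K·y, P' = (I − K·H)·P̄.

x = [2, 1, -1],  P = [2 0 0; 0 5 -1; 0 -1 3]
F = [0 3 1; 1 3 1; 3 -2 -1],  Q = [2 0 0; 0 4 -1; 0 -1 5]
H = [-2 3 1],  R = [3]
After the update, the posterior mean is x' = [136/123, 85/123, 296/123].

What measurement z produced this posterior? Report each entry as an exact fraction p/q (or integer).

z = [2]

x̄ = F·x = [2, 4, 5]
P̄ = F·P·Fᵀ + Q = [44 42 -28; 42 48 -23; -28 -23 42]
S = H·P̄·Hᵀ + R = [123]
K = P̄·Hᵀ·S⁻¹ = [10/123; 37/123; 29/123]
x' − x̄ = [-110/123, -407/123, -319/123] = K·y
y = (KᵀK)⁻¹·Kᵀ·(x' − x̄) = [-11]
z = y + H·x̄ = [-11] + [13] = [2]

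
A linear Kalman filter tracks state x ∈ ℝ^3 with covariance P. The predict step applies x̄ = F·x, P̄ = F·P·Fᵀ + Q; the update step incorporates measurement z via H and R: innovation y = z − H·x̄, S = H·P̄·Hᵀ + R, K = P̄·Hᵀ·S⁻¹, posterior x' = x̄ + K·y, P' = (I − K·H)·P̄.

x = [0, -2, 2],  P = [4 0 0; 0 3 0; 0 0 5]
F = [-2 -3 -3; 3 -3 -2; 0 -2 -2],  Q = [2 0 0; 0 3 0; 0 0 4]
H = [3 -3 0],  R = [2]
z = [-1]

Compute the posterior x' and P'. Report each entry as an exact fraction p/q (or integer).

x̄ = F·x = [0, 2, 0]
P̄ = F·P·Fᵀ + Q = [90 33 48; 33 86 38; 48 38 36]
y = z − H·x̄ = [5]
S = H·P̄·Hᵀ + R = [992]
K = P̄·Hᵀ·S⁻¹ = [171/992; -159/992; 15/496]
x' = x̄ + K·y = [855/992, 1189/992, 75/496]
P' = (I − K·H)·P̄ = [60039/992 59925/992 21243/496; 59925/992 60031/992 21233/496; 21243/496 21233/496 8703/248]

x' = [855/992, 1189/992, 75/496]
P' = [60039/992 59925/992 21243/496; 59925/992 60031/992 21233/496; 21243/496 21233/496 8703/248]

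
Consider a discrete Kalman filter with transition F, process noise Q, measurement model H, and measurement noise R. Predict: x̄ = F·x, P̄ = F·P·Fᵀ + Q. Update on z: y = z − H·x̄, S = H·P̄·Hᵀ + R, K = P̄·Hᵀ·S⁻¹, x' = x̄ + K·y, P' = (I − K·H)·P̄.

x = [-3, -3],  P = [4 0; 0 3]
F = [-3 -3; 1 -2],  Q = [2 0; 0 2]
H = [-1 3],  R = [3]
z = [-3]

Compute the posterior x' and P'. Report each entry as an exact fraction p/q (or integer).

x' = [1605/97, 435/97]
P' = [10401/194 1710/97; 1710/97 594/97]

x̄ = F·x = [18, 3]
P̄ = F·P·Fᵀ + Q = [65 6; 6 18]
y = z − H·x̄ = [6]
S = H·P̄·Hᵀ + R = [194]
K = P̄·Hᵀ·S⁻¹ = [-47/194; 24/97]
x' = x̄ + K·y = [1605/97, 435/97]
P' = (I − K·H)·P̄ = [10401/194 1710/97; 1710/97 594/97]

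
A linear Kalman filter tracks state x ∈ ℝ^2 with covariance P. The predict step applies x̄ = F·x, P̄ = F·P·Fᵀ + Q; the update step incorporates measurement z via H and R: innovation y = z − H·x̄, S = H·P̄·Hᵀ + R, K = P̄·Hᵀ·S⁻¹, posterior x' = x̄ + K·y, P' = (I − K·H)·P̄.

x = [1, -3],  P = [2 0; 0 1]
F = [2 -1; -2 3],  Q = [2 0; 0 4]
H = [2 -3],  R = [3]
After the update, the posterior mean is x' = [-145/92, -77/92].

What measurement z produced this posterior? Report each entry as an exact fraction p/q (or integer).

z = [-1]

x̄ = F·x = [5, -11]
P̄ = F·P·Fᵀ + Q = [11 -11; -11 21]
S = H·P̄·Hᵀ + R = [368]
K = P̄·Hᵀ·S⁻¹ = [55/368; -85/368]
x' − x̄ = [-605/92, 935/92] = K·y
y = (KᵀK)⁻¹·Kᵀ·(x' − x̄) = [-44]
z = y + H·x̄ = [-44] + [43] = [-1]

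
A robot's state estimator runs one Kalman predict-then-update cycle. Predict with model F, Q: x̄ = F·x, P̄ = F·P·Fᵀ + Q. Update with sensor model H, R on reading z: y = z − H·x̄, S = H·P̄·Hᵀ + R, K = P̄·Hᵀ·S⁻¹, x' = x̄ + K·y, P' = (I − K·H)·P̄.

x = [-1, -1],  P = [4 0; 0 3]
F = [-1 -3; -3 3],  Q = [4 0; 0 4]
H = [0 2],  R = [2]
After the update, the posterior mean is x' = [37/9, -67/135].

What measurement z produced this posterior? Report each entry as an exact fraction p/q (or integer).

x̄ = F·x = [4, 0]
P̄ = F·P·Fᵀ + Q = [35 -15; -15 67]
S = H·P̄·Hᵀ + R = [270]
K = P̄·Hᵀ·S⁻¹ = [-1/9; 67/135]
x' − x̄ = [1/9, -67/135] = K·y
y = (KᵀK)⁻¹·Kᵀ·(x' − x̄) = [-1]
z = y + H·x̄ = [-1] + [0] = [-1]

z = [-1]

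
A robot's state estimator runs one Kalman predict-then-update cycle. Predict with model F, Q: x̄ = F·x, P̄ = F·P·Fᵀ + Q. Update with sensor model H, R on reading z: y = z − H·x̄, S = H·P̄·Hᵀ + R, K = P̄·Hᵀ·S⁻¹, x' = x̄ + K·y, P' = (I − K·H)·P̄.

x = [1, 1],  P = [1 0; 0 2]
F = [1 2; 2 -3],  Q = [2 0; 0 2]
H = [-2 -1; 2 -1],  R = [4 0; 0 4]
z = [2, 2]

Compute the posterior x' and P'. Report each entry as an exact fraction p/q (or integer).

x̄ = F·x = [3, -1]
P̄ = F·P·Fᵀ + Q = [11 -10; -10 24]
y = z − H·x̄ = [7, -5]
S = H·P̄·Hᵀ + R = [32 -20; -20 112]
K = P̄·Hᵀ·S⁻¹ = [-44/199 49/199; -83/199 -93/199]
x' = x̄ + K·y = [44/199, -315/199]
P' = (I − K·H)·P̄ = [93/199 -10/199; -10/199 352/199]

x' = [44/199, -315/199]
P' = [93/199 -10/199; -10/199 352/199]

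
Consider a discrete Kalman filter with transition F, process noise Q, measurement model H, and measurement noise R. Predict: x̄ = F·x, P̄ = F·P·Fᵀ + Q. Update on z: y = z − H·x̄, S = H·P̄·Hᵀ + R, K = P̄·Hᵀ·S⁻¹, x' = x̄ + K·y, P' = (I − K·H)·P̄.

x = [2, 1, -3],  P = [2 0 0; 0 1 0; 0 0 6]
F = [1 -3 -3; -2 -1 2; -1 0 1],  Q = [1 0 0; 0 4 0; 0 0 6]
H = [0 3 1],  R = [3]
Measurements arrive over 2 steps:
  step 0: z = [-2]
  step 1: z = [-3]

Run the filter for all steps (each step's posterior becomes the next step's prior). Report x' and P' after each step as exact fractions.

step 0: x̄ = F·x = [8, -11, -5]
step 0: P̄ = F·P·Fᵀ + Q = [66 -37 -20; -37 37 16; -20 16 14]
step 0: y = z − H·x̄ = [36]
step 0: S = H·P̄·Hᵀ + R = [446]
step 0: K = P̄·Hᵀ·S⁻¹ = [-131/446; 127/446; 31/223]
step 0: x' = x̄ + K·y = [-574/223, -167/223, 1/223]
step 0: P' = (I − K·H)·P̄ = [12275/446 135/446 -399/223; 135/446 373/446 -369/223; -399/223 -369/223 1200/223]
step 1: x̄ = F·x = [-76/223, 1317/223, 575/223]
step 1: P̄ = F·P·Fᵀ + Q = [14186/223 -20663/223 -10024/223; -20663/223 70733/446 33415/446; -10024/223 33415/446 18947/446]
step 1: y = z − H·x̄ = [-5195/223]
step 1: S = H·P̄·Hᵀ + R = [428686/223]
step 1: K = P̄·Hᵀ·S⁻¹ = [-72013/428686; 122807/428686; 29798/214343]
step 1: x' = x̄ + K·y = [1531513/428686, -329161/428686, -141495/214343]
step 1: P' = (I − K·H)·P̄ = [4015549/428686 -63849/428686 -12246/214343; -63849/428686 178395/214343 -701949/428686; -12246/214343 -701949/428686 2284635/428686]

step 0: x' = [-574/223, -167/223, 1/223], P' = [12275/446 135/446 -399/223; 135/446 373/446 -369/223; -399/223 -369/223 1200/223]
step 1: x' = [1531513/428686, -329161/428686, -141495/214343], P' = [4015549/428686 -63849/428686 -12246/214343; -63849/428686 178395/214343 -701949/428686; -12246/214343 -701949/428686 2284635/428686]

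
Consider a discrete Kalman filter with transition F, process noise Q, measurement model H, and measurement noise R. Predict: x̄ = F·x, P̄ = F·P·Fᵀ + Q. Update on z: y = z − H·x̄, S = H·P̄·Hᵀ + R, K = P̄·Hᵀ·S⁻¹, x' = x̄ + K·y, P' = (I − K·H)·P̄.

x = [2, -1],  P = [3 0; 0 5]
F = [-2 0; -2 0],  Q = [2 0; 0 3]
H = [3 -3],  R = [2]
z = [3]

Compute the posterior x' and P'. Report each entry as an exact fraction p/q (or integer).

x' = [-170/47, -215/47]
P' = [622/47 618/47; 618/47 624/47]

x̄ = F·x = [-4, -4]
P̄ = F·P·Fᵀ + Q = [14 12; 12 15]
y = z − H·x̄ = [3]
S = H·P̄·Hᵀ + R = [47]
K = P̄·Hᵀ·S⁻¹ = [6/47; -9/47]
x' = x̄ + K·y = [-170/47, -215/47]
P' = (I − K·H)·P̄ = [622/47 618/47; 618/47 624/47]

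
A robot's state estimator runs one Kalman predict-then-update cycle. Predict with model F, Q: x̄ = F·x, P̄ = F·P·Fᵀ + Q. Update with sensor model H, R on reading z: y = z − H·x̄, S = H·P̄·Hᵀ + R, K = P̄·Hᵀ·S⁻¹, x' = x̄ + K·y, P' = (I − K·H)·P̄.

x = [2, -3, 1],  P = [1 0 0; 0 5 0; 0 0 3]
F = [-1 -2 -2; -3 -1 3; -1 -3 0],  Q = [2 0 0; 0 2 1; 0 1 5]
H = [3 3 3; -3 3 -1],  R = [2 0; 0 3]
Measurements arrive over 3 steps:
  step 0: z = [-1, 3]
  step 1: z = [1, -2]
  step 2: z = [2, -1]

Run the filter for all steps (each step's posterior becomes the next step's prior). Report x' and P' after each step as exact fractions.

step 0: x' = [-3652130/1696293, -708380/1696293, 1269533/565431], P' = [2376154/1696293 1030630/1696293 -1109638/565431; 1030630/1696293 776986/1696293 -558238/565431; -1109638/565431 -558238/565431 574378/188477]
step 1: x' = [261026763796/361325557577, -5336735453/361325557577, -136081978238/361325557577], P' = [342454872192/361325557577 143008215484/361325557577 -469639112928/361325557577; 143008215484/361325557577 129356102187/361325557577 -243773600109/361325557577; -469639112928/361325557577 -243773600109/361325557577 748647699873/361325557577]
step 2: x' = [-1043317233441058/26210076225723049, -2652174454464017/26210076225723049, 20796443051916583/26210076225723049], P' = [24779515245163376/26210076225723049 10330732915254341/26210076225723049 -33967776016395183/26210076225723049; 10330732915254341/26210076225723049 18703432630027939/52420152451446098 -35225756956856331/52420152451446098; -33967776016395183/26210076225723049 -35225756956856331/52420152451446098 108291310222183395/52420152451446098]

step 0: x̄ = F·x = [2, 0, 7]
step 0: P̄ = F·P·Fᵀ + Q = [35 -5 31; -5 43 19; 31 19 51]
step 0: y = z − H·x̄ = [-28, 16]
step 0: S = H·P̄·Hᵀ + R = [1973 -339; -339 918]
step 0: K = P̄·Hᵀ·S⁻¹ = [38935/565431 -235886/1696293; 66451/565431 304594/1696293; 27629/188477 -22978/565431]
step 0: x' = x̄ + K·y = [-3652130/1696293, -708380/1696293, 1269533/565431]
step 0: P' = (I − K·H)·P̄ = [2376154/1696293 1030630/1696293 -1109638/565431; 1030630/1696293 776986/1696293 -558238/565431; -1109638/565431 -558238/565431 574378/188477]
step 1: x̄ = F·x = [-849436/565431, 23090567/1696293, 5777270/1696293]
step 1: P̄ = F·P·Fᵀ + Q = [773716/188477 -6135818/565431 -1504964/565431; -6135818/565431 148232092/1696293 46521181/1696293; -1504964/565431 46521181/1696293 24034273/1696293]
step 1: y = z − H·x̄ = [-25754098/565431, -74531941/1696293]
step 1: S = H·P̄·Hᵀ + R = [226804433/188477 510873601/565431; 510873601/565431 1451000710/1696293]
step 1: K = P̄·Hᵀ·S⁻¹ = [23735962122/361325557577 -42900285732/361325557577; 42886076343/361325557577 67605753406/361325557577; 52852480254/361325557577 -23683720472/361325557577]
step 1: x' = x̄ + K·y = [261026763796/361325557577, -5336735453/361325557577, -136081978238/361325557577]
step 1: P' = (I − K·H)·P̄ = [342454872192/361325557577 143008215484/361325557577 -469639112928/361325557577; 143008215484/361325557577 129356102187/361325557577 -243773600109/361325557577; -469639112928/361325557577 -243773600109/361325557577 748647699873/361325557577]
step 2: x̄ = F·x = [21810663586/361325557577, -1185989490649/361325557577, -245016557437/361325557577]
step 2: P̄ = F·P·Fᵀ + Q = [1320408804938/361325557577 -2638574808248/361325557577 -568287263776/361325557577; -2638574808248/361325557577 21446125292188/361325557577 6809720375319/361325557577; -568287263776/361325557577 6809720375319/361325557577 4171336872664/361325557577]
step 2: y = z − H·x̄ = [4950237268654/361325557577, 3017058347691/361325557577]
step 2: S = H·P̄·Hᵀ + R = [308014939302574/361325557577 216295207184484/361325557577; 216295207184484/361325557577 213380421133423/361325557577]
step 2: K = P̄·Hᵀ·S⁻¹ = [1713708216033801/26210076225723049 -3126190324443974/26210076225723049; 6208712255520435/52420152451446098 4891942892569017/26210076225723049; 7695001848805047/52420152451446098 -1693654165730215/26210076225723049]
step 2: x' = x̄ + K·y = [-1043317233441058/26210076225723049, -2652174454464017/26210076225723049, 20796443051916583/26210076225723049]
step 2: P' = (I − K·H)·P̄ = [24779515245163376/26210076225723049 10330732915254341/26210076225723049 -33967776016395183/26210076225723049; 10330732915254341/26210076225723049 18703432630027939/52420152451446098 -35225756956856331/52420152451446098; -33967776016395183/26210076225723049 -35225756956856331/52420152451446098 108291310222183395/52420152451446098]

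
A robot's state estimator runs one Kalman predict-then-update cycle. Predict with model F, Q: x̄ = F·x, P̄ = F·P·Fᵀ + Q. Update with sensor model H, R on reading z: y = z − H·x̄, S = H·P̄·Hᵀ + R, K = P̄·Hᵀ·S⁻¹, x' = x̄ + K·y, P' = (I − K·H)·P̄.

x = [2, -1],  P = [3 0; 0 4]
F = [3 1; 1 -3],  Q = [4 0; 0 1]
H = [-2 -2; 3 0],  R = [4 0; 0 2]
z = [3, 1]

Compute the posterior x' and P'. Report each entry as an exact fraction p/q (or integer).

x̄ = F·x = [5, 5]
P̄ = F·P·Fᵀ + Q = [35 -3; -3 40]
y = z − H·x̄ = [23, -14]
S = H·P̄·Hᵀ + R = [280 -192; -192 317]
K = P̄·Hᵀ·S⁻¹ = [-16/6487 2139/6487; -12593/25948 -2091/6487]
x' = x̄ + K·y = [2121/6487, -42803/25948]
P' = (I − K·H)·P̄ = [1426/6487 -1394/6487; -1394/6487 15381/12974]

x' = [2121/6487, -42803/25948]
P' = [1426/6487 -1394/6487; -1394/6487 15381/12974]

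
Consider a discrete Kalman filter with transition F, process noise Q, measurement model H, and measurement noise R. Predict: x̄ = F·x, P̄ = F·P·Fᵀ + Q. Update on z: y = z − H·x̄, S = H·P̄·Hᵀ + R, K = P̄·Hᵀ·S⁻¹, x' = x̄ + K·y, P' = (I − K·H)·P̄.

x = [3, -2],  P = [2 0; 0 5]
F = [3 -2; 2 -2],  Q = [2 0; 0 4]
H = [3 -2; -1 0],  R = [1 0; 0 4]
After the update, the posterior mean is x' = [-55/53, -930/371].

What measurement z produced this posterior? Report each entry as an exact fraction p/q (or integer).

z = [2, 3]

x̄ = F·x = [13, 10]
P̄ = F·P·Fᵀ + Q = [40 32; 32 32]
S = H·P̄·Hᵀ + R = [105 -56; -56 44]
K = P̄·Hᵀ·S⁻¹ = [8/53 -38/53; -96/371 -56/53]
x' − x̄ = [-744/53, -4640/371] = K·y
y = (KᵀK)⁻¹·Kᵀ·(x' − x̄) = [-17, 16]
z = y + H·x̄ = [-17, 16] + [19, -13] = [2, 3]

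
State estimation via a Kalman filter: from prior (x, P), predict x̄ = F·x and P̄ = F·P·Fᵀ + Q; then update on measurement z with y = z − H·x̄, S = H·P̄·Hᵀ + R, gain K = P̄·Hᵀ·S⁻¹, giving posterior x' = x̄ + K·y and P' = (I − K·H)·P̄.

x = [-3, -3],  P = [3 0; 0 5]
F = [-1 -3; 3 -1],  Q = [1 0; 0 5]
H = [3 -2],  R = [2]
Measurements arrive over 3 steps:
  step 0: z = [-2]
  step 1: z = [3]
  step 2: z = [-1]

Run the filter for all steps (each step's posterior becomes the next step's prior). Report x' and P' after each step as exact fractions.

step 0: x' = [-174/173, -314/519], P' = [2402/173 3558/173; 3558/173 16067/519]
step 1: x' = [-90531/1365991, -4374905/2731982], P' = [3124646/1365991 4303602/1365991; 4303602/1365991 13126177/2731982]
step 2: x' = [1063168827/772858157, 5908561082/2318574471], P' = [1722312642/772858157 2372557554/772858157; 2372557554/772858157 10883962906/2318574471]

step 0: x̄ = F·x = [12, -6]
step 0: P̄ = F·P·Fᵀ + Q = [49 6; 6 37]
step 0: y = z − H·x̄ = [-50]
step 0: S = H·P̄·Hᵀ + R = [519]
step 0: K = P̄·Hᵀ·S⁻¹ = [45/173; -56/519]
step 0: x' = x̄ + K·y = [-174/173, -314/519]
step 0: P' = (I − K·H)·P̄ = [2402/173 3558/173; 3558/173 16067/519]
step 1: x̄ = F·x = [488/173, -1252/519]
step 1: P̄ = F·P·Fᵀ + Q = [72124/173 -19603/173; -19603/173 19472/519]
step 1: y = z − H·x̄ = [-5339/519]
step 1: S = H·P̄·Hᵀ + R = [2731982/519]
step 1: K = P̄·Hᵀ·S⁻¹ = [383367/1365991; -215371/2731982]
step 1: x' = x̄ + K·y = [-90531/1365991, -4374905/2731982]
step 1: P' = (I − K·H)·P̄ = [3124646/1365991 4303602/1365991; 4303602/1365991 13126177/2731982]
step 2: x̄ = F·x = [13305777/2731982, 3831719/2731982]
step 2: P̄ = F·P·Fᵀ + Q = [178760091/2731982 -48226977/2731982; -48226977/2731982 31386491/2731982]
step 2: y = z − H·x̄ = [-34985875/2731982]
step 2: S = H·P̄·Hᵀ + R = [2318574471/2731982]
step 2: K = P̄·Hᵀ·S⁻¹ = [210911409/772858157; -207453913/2318574471]
step 2: x' = x̄ + K·y = [1063168827/772858157, 5908561082/2318574471]
step 2: P' = (I − K·H)·P̄ = [1722312642/772858157 2372557554/772858157; 2372557554/772858157 10883962906/2318574471]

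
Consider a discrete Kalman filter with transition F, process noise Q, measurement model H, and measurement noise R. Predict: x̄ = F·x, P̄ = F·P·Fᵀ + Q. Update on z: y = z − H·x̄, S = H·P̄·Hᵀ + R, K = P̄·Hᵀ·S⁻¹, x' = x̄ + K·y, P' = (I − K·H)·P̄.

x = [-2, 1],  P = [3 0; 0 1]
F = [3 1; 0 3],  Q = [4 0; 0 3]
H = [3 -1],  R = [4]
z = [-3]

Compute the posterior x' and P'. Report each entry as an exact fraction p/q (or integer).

x' = [-35/286, 813/286]
P' = [503/286 1137/286; 1137/286 3423/286]

x̄ = F·x = [-5, 3]
P̄ = F·P·Fᵀ + Q = [32 3; 3 12]
y = z − H·x̄ = [15]
S = H·P̄·Hᵀ + R = [286]
K = P̄·Hᵀ·S⁻¹ = [93/286; -3/286]
x' = x̄ + K·y = [-35/286, 813/286]
P' = (I − K·H)·P̄ = [503/286 1137/286; 1137/286 3423/286]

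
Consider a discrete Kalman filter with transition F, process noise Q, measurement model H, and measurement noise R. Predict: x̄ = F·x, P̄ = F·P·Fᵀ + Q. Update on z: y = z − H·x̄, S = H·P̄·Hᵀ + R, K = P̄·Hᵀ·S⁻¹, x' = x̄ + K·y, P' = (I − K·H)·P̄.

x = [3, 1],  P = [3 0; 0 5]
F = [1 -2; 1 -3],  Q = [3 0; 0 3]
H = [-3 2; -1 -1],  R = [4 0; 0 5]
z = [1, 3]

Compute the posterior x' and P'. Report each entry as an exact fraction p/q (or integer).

x̄ = F·x = [1, 0]
P̄ = F·P·Fᵀ + Q = [26 33; 33 51]
y = z − H·x̄ = [4, 4]
S = H·P̄·Hᵀ + R = [46 9; 9 148]
K = P̄·Hᵀ·S⁻¹ = [-1245/6727 -2606/6727; 1200/6727 -3891/6727]
x' = x̄ + K·y = [-8677/6727, -10764/6727]
P' = (I − K·H)·P̄ = [6208/6727 6822/6727; 6822/6727 12633/6727]

x' = [-8677/6727, -10764/6727]
P' = [6208/6727 6822/6727; 6822/6727 12633/6727]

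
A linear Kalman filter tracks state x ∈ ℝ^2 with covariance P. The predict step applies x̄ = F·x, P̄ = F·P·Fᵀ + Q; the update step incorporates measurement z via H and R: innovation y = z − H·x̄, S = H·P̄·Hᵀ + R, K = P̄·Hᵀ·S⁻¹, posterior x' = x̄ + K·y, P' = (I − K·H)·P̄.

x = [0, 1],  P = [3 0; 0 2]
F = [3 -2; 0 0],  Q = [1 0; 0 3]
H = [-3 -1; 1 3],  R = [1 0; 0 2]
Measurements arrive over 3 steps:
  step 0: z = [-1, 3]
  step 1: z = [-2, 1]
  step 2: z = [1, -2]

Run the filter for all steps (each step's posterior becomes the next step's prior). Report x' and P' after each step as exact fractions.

step 0: x̄ = F·x = [-2, 0]
step 0: P̄ = F·P·Fᵀ + Q = [36 0; 0 3]
step 0: y = z − H·x̄ = [-7, 5]
step 0: S = H·P̄·Hᵀ + R = [328 -117; -117 65]
step 0: K = P̄·Hᵀ·S⁻¹ = [-216/587 -828/7631; 66/587 2601/7631]
step 0: x' = x̄ + K·y = [254/7631, 6999/7631]
step 0: P' = (I − K·H)·P̄ = [1260/7631 -972/7631; -972/7631 2058/7631]
step 1: x̄ = F·x = [-13236/7631, 0]
step 1: P̄ = F·P·Fᵀ + Q = [38867/7631 0; 0 3]
step 1: y = z − H·x̄ = [-54970/7631, 20867/7631]
step 1: S = H·P̄·Hᵀ + R = [380327/7631 -185280/7631; -185280/7631 260166/7631]
step 1: K = P̄·Hᵀ·S⁻¹ = [-505271/1411337 -893941/8468022; 147837/1411337 955701/2822674]
step 1: x' = x̄ + K·y = [4706051/8468022, 483477/2822674]
step 1: P' = (I − K·H)·P̄ = [1360345/8468022 -349803/2822674; -349803/2822674 753735/2822674]
step 2: x̄ = F·x = [70549/53258, 0]
step 2: P̄ = F·P·Fᵀ + Q = [266345/53258 0; 0 3]
step 2: y = z − H·x̄ = [264905/53258, -177065/53258]
step 2: S = H·P̄·Hᵀ + R = [2610137/53258 -1278357/53258; -1278357/53258 1810827/53258]
step 2: K = P̄·Hᵀ·S⁻¹ = [-1384994/3870855 -1225187/11612565; 74972/716825 728006/2150475]
step 2: x' = x̄ + K·y = [-242153/2322513, -260329/430095]
step 2: P' = (I − K·H)·P̄ = [372883/2322513 -53269/430095; -53269/430095 191373/716825]

step 0: x' = [254/7631, 6999/7631], P' = [1260/7631 -972/7631; -972/7631 2058/7631]
step 1: x' = [4706051/8468022, 483477/2822674], P' = [1360345/8468022 -349803/2822674; -349803/2822674 753735/2822674]
step 2: x' = [-242153/2322513, -260329/430095], P' = [372883/2322513 -53269/430095; -53269/430095 191373/716825]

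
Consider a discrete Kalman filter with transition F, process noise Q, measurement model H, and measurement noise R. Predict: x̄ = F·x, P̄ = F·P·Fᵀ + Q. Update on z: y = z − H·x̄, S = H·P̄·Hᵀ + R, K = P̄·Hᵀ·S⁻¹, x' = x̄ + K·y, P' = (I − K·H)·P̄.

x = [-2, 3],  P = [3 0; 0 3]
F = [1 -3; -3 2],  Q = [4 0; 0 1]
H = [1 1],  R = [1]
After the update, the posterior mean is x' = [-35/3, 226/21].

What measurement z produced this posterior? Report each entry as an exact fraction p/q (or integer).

x̄ = F·x = [-11, 12]
P̄ = F·P·Fᵀ + Q = [34 -27; -27 40]
S = H·P̄·Hᵀ + R = [21]
K = P̄·Hᵀ·S⁻¹ = [1/3; 13/21]
x' − x̄ = [-2/3, -26/21] = K·y
y = (KᵀK)⁻¹·Kᵀ·(x' − x̄) = [-2]
z = y + H·x̄ = [-2] + [1] = [-1]

z = [-1]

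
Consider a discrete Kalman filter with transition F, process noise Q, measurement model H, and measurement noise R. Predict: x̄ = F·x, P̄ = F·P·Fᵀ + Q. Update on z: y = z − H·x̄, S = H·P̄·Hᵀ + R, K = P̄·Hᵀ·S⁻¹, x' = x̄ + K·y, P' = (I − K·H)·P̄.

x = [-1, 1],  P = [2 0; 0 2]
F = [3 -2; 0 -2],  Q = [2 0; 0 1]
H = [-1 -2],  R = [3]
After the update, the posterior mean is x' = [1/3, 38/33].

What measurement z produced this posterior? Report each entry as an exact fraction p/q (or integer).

z = [-3]

x̄ = F·x = [-5, -2]
P̄ = F·P·Fᵀ + Q = [28 8; 8 9]
S = H·P̄·Hᵀ + R = [99]
K = P̄·Hᵀ·S⁻¹ = [-4/9; -26/99]
x' − x̄ = [16/3, 104/33] = K·y
y = (KᵀK)⁻¹·Kᵀ·(x' − x̄) = [-12]
z = y + H·x̄ = [-12] + [9] = [-3]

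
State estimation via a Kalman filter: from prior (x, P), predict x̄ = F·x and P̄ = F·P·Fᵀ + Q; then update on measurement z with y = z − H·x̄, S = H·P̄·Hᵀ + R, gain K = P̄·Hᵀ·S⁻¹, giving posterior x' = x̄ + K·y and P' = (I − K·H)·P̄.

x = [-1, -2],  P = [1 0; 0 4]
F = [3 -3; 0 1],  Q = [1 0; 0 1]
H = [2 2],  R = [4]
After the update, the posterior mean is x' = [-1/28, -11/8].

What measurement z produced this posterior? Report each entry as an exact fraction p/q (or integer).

z = [-3]

x̄ = F·x = [3, -2]
P̄ = F·P·Fᵀ + Q = [46 -12; -12 5]
S = H·P̄·Hᵀ + R = [112]
K = P̄·Hᵀ·S⁻¹ = [17/28; -1/8]
x' − x̄ = [-85/28, 5/8] = K·y
y = (KᵀK)⁻¹·Kᵀ·(x' − x̄) = [-5]
z = y + H·x̄ = [-5] + [2] = [-3]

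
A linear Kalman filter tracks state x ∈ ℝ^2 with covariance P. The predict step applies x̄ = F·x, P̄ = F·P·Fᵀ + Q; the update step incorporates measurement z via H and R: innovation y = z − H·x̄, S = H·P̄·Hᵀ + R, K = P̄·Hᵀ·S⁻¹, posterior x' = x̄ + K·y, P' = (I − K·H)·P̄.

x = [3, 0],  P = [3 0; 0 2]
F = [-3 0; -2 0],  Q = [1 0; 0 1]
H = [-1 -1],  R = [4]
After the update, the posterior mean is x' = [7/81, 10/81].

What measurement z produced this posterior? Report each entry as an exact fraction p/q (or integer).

x̄ = F·x = [-9, -6]
P̄ = F·P·Fᵀ + Q = [28 18; 18 13]
S = H·P̄·Hᵀ + R = [81]
K = P̄·Hᵀ·S⁻¹ = [-46/81; -31/81]
x' − x̄ = [736/81, 496/81] = K·y
y = (KᵀK)⁻¹·Kᵀ·(x' − x̄) = [-16]
z = y + H·x̄ = [-16] + [15] = [-1]

z = [-1]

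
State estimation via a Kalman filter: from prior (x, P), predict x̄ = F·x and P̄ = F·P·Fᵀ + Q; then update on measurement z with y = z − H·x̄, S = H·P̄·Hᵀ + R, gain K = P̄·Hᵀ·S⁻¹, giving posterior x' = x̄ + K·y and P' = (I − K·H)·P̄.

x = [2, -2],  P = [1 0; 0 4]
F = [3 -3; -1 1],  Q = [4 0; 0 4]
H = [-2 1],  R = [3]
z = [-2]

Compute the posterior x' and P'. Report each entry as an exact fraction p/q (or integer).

x̄ = F·x = [12, -4]
P̄ = F·P·Fᵀ + Q = [49 -15; -15 9]
y = z − H·x̄ = [26]
S = H·P̄·Hᵀ + R = [268]
K = P̄·Hᵀ·S⁻¹ = [-113/268; 39/268]
x' = x̄ + K·y = [139/134, -29/134]
P' = (I − K·H)·P̄ = [363/268 387/268; 387/268 891/268]

x' = [139/134, -29/134]
P' = [363/268 387/268; 387/268 891/268]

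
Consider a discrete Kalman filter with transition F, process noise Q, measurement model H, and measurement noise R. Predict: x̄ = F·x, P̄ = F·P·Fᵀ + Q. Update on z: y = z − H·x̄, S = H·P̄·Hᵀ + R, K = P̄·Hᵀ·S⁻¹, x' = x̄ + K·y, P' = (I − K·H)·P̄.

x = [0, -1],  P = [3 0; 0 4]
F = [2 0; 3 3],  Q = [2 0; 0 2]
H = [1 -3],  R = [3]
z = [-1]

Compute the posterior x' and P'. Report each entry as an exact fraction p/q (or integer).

x' = [200/247, 144/247]
P' = [2658/247 906/247; 906/247 781/494]

x̄ = F·x = [0, -3]
P̄ = F·P·Fᵀ + Q = [14 18; 18 65]
y = z − H·x̄ = [-10]
S = H·P̄·Hᵀ + R = [494]
K = P̄·Hᵀ·S⁻¹ = [-20/247; -177/494]
x' = x̄ + K·y = [200/247, 144/247]
P' = (I − K·H)·P̄ = [2658/247 906/247; 906/247 781/494]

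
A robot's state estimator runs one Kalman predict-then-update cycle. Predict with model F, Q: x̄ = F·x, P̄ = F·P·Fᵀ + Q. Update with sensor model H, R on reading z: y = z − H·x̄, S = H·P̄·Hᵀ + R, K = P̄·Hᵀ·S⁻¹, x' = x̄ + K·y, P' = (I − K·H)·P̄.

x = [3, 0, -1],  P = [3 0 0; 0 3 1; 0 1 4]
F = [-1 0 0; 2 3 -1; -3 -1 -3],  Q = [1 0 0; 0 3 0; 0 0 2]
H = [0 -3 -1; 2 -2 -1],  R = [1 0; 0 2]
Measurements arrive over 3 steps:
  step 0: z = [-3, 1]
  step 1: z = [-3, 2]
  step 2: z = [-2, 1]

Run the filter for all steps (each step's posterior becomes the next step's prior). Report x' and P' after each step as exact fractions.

step 0: x' = [-2343/3995, 15773/3995, -7305/799], P' = [9077/3995 -14687/3995 8980/799; -14687/3995 32197/3995 -18976/799; 8980/799 -18976/799 56666/799]
step 1: x' = [7098562/22935769, 65421004/22935769, -410350123/68807307], P' = [20557137/22935769 -21002273/22935769 68830474/22935769; -21002273/22935769 46229748/22935769 -134080638/22935769; 68830474/22935769 -134080638/22935769 1228552516/68807307]
step 2: x' = [-340469770136/597119978715, 629556625953/199039992905, -4611045412801/597119978715], P' = [485759717021/597119978715 -152972773683/199039992905 1525111537936/597119978715; -152972773683/199039992905 349149984272/199039992905 -1005507993668/199039992905; 1525111537936/597119978715 -1005507993668/199039992905 9221074908086/597119978715]

step 0: x̄ = F·x = [-3, 7, -6]
step 0: P̄ = F·P·Fᵀ + Q = [4 -6 9; -6 40 -23; 9 -23 74]
step 0: y = z − H·x̄ = [12, 15]
step 0: S = H·P̄·Hᵀ + R = [297 217; 217 172]
step 0: K = P̄·Hᵀ·S⁻¹ = [-839/3995 1314/3995; -1711/3995 556/3995; 262/799 -377/799]
step 0: x' = x̄ + K·y = [-2343/3995, 15773/3995, -7305/799]
step 0: P' = (I − K·H)·P̄ = [9077/3995 -14687/3995 8980/799; -14687/3995 32197/3995 -18976/799; 8980/799 -18976/799 56666/799]
step 1: x̄ = F·x = [2343/3995, 79158/3995, 100831/3995]
step 1: P̄ = F·P·Fᵀ + Q = [13072/3995 70807/3995 147244/3995; 70807/3995 834832/3995 1484834/3995; 147244/3995 1484834/3995 2822648/3995]
step 1: y = z − H·x̄ = [65264/799, 262451/3995]
step 1: S = H·P̄·Hᵀ + R = [3849827/799 2907296/799; 2907296/799 11006158/3995]
step 1: K = P̄·Hᵀ·S⁻¹ = [-5823655/22935769 7144173/22935769; -4608606/22935769 -191702/22935769; -21826774/68807307 -5542922/68807307]
step 1: x' = x̄ + K·y = [7098562/22935769, 65421004/22935769, -410350123/68807307]
step 1: P' = (I − K·H)·P̄ = [20557137/22935769 -21002273/22935769 68830474/22935769; -21002273/22935769 46229748/22935769 -134080638/22935769; 68830474/22935769 -134080638/22935769 1228552516/68807307]
step 2: x̄ = F·x = [-7098562/22935769, 14672261/969117, 323633433/22935769]
step 2: P̄ = F·P·Fᵀ + Q = [43492906/22935769 1277789/323039 247160560/22935769; 1277789/323039 52975595/969117 29066185/323039; 247160560/22935769 29066185/323039 4271224133/22935769]
step 2: y = z − H·x̄ = [1319492426/22935769, 3165760040/68807307]
step 2: S = H·P̄·Hᵀ + R = [27960156447/22935769 21073595064/22935769; 21073595064/22935769 48139381309/68807307]
step 2: K = P̄·Hᵀ·S⁻¹ = [-148356574789/597119978715 60707423034/199039992905; -41941959148/199039992905 631238879/199039992905; -171502965074/597119978715 -22967311701/199039992905]
step 2: x' = x̄ + K·y = [-340469770136/597119978715, 629556625953/199039992905, -4611045412801/597119978715]
step 2: P' = (I − K·H)·P̄ = [485759717021/597119978715 -152972773683/199039992905 1525111537936/597119978715; -152972773683/199039992905 349149984272/199039992905 -1005507993668/199039992905; 1525111537936/597119978715 -1005507993668/199039992905 9221074908086/597119978715]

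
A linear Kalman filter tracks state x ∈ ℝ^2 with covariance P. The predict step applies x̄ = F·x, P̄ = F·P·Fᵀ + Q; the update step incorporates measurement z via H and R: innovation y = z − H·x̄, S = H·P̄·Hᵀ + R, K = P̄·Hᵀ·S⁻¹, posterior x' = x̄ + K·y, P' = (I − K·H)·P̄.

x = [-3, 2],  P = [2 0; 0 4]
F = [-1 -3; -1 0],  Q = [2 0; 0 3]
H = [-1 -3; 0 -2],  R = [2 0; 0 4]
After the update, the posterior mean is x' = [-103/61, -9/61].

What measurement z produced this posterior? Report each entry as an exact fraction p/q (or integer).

x̄ = F·x = [-3, 3]
P̄ = F·P·Fᵀ + Q = [40 2; 2 5]
S = H·P̄·Hᵀ + R = [99 34; 34 24]
K = P̄·Hᵀ·S⁻¹ = [-242/305 292/305; -17/305 -103/305]
x' − x̄ = [80/61, -192/61] = K·y
y = (KᵀK)⁻¹·Kᵀ·(x' − x̄) = [8, 8]
z = y + H·x̄ = [8, 8] + [-6, -6] = [2, 2]

z = [2, 2]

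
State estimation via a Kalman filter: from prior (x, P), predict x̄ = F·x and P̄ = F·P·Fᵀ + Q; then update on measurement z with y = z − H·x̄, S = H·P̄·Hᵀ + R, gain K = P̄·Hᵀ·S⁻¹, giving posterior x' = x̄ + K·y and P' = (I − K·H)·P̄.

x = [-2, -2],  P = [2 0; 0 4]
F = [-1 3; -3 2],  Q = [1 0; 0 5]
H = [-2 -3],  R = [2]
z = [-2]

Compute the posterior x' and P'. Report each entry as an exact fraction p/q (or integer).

x' = [-2804/869, 2446/869]
P' = [5667/869 -3666/869; -3666/869 2562/869]

x̄ = F·x = [-4, 2]
P̄ = F·P·Fᵀ + Q = [39 30; 30 39]
y = z − H·x̄ = [-4]
S = H·P̄·Hᵀ + R = [869]
K = P̄·Hᵀ·S⁻¹ = [-168/869; -177/869]
x' = x̄ + K·y = [-2804/869, 2446/869]
P' = (I − K·H)·P̄ = [5667/869 -3666/869; -3666/869 2562/869]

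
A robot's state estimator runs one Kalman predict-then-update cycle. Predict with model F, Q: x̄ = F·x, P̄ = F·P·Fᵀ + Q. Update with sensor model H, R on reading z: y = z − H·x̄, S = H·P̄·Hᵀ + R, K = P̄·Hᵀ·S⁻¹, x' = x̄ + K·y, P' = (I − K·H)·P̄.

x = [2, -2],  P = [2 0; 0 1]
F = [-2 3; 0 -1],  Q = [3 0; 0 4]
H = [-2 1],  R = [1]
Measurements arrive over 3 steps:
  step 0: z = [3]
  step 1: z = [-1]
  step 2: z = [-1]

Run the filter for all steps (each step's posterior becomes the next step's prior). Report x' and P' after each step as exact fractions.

step 0: x' = [-163/98, -13/98], P' = [111/98 179/98; 179/98 369/98]
step 1: x' = [12080/11499, 4066/3833], P' = [11026/11499 5827/3833; 5827/3833 12407/3833]
step 2: x' = [238851/1216792, -764657/1216792], P' = [1167213/1216792 1850089/1216792; 1850089/1216792 3936797/1216792]

step 0: x̄ = F·x = [-10, 2]
step 0: P̄ = F·P·Fᵀ + Q = [20 -3; -3 5]
step 0: y = z − H·x̄ = [-19]
step 0: S = H·P̄·Hᵀ + R = [98]
step 0: K = P̄·Hᵀ·S⁻¹ = [-43/98; 11/98]
step 0: x' = x̄ + K·y = [-163/98, -13/98]
step 0: P' = (I − K·H)·P̄ = [111/98 179/98; 179/98 369/98]
step 1: x̄ = F·x = [41/14, 13/98]
step 1: P̄ = F·P·Fᵀ + Q = [39/2 -107/14; -107/14 761/98]
step 1: y = z − H·x̄ = [463/98]
step 1: S = H·P̄·Hᵀ + R = [11499/98]
step 1: K = P̄·Hᵀ·S⁻¹ = [-4571/11499; 753/3833]
step 1: x' = x̄ + K·y = [12080/11499, 4066/3833]
step 1: P' = (I − K·H)·P̄ = [11026/11499 5827/3833; 5827/3833 12407/3833]
step 2: x̄ = F·x = [12434/11499, -4066/3833]
step 2: P̄ = F·P·Fᵀ + Q = [203818/11499 -25567/3833; -25567/3833 27739/3833]
step 2: y = z − H·x̄ = [25567/11499]
step 2: S = H·P̄·Hᵀ + R = [1216792/11499]
step 2: K = P̄·Hᵀ·S⁻¹ = [-484337/1216792; 236619/1216792]
step 2: x' = x̄ + K·y = [238851/1216792, -764657/1216792]
step 2: P' = (I − K·H)·P̄ = [1167213/1216792 1850089/1216792; 1850089/1216792 3936797/1216792]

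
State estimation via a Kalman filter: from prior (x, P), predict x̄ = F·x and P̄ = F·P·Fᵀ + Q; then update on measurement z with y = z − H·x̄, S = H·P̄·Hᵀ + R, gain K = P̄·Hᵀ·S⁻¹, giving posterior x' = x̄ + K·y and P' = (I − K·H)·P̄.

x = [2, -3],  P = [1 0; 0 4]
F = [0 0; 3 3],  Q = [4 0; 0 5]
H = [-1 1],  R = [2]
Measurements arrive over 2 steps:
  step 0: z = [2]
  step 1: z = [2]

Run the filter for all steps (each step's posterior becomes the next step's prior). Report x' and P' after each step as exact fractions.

step 0: x̄ = F·x = [0, -3]
step 0: P̄ = F·P·Fᵀ + Q = [4 0; 0 50]
step 0: y = z − H·x̄ = [5]
step 0: S = H·P̄·Hᵀ + R = [56]
step 0: K = P̄·Hᵀ·S⁻¹ = [-1/14; 25/28]
step 0: x' = x̄ + K·y = [-5/14, 41/28]
step 0: P' = (I − K·H)·P̄ = [26/7 25/7; 25/7 75/14]
step 1: x̄ = F·x = [0, 93/28]
step 1: P̄ = F·P·Fᵀ + Q = [4 0; 0 2113/14]
step 1: y = z − H·x̄ = [-37/28]
step 1: S = H·P̄·Hᵀ + R = [2197/14]
step 1: K = P̄·Hᵀ·S⁻¹ = [-56/2197; 2113/2197]
step 1: x' = x̄ + K·y = [74/2197, 4505/2197]
step 1: P' = (I − K·H)·P̄ = [8564/2197 8452/2197; 8452/2197 12678/2197]

step 0: x' = [-5/14, 41/28], P' = [26/7 25/7; 25/7 75/14]
step 1: x' = [74/2197, 4505/2197], P' = [8564/2197 8452/2197; 8452/2197 12678/2197]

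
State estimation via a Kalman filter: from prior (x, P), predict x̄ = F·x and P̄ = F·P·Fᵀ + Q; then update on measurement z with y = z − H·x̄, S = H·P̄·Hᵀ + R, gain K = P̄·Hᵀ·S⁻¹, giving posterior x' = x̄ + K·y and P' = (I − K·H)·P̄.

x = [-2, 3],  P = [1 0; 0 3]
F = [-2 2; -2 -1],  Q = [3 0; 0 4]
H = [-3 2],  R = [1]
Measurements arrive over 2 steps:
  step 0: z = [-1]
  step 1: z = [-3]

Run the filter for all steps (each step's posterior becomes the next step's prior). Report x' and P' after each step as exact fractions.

step 0: x' = [251/80, 83/20], P' = [839/240 307/60; 307/60 116/15]
step 1: x' = [-32853/46702, -60384/23351], P' = [44875/23351 65981/23351; 65981/23351 102797/23351]

step 0: x̄ = F·x = [10, 1]
step 0: P̄ = F·P·Fᵀ + Q = [19 -2; -2 11]
step 0: y = z − H·x̄ = [27]
step 0: S = H·P̄·Hᵀ + R = [240]
step 0: K = P̄·Hᵀ·S⁻¹ = [-61/240; 7/60]
step 0: x' = x̄ + K·y = [251/80, 83/20]
step 0: P' = (I − K·H)·P̄ = [839/240 307/60; 307/60 116/15]
step 1: x̄ = F·x = [81/40, -417/40]
step 1: P̄ = F·P·Fᵀ + Q = [419/60 -703/60; -703/60 2771/60]
step 1: y = z − H·x̄ = [957/40]
step 1: S = H·P̄·Hᵀ + R = [23351/60]
step 1: K = P̄·Hᵀ·S⁻¹ = [-2663/23351; 7651/23351]
step 1: x' = x̄ + K·y = [-32853/46702, -60384/23351]
step 1: P' = (I − K·H)·P̄ = [44875/23351 65981/23351; 65981/23351 102797/23351]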